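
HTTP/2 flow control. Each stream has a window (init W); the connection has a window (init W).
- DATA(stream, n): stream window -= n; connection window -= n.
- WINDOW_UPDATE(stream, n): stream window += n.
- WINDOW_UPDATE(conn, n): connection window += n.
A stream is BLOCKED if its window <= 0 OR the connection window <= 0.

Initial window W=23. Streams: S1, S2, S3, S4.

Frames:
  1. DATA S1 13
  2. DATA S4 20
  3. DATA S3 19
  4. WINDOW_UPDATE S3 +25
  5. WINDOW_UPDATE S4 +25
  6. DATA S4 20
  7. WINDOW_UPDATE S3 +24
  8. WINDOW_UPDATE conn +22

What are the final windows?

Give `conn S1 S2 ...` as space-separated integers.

Answer: -27 10 23 53 8

Derivation:
Op 1: conn=10 S1=10 S2=23 S3=23 S4=23 blocked=[]
Op 2: conn=-10 S1=10 S2=23 S3=23 S4=3 blocked=[1, 2, 3, 4]
Op 3: conn=-29 S1=10 S2=23 S3=4 S4=3 blocked=[1, 2, 3, 4]
Op 4: conn=-29 S1=10 S2=23 S3=29 S4=3 blocked=[1, 2, 3, 4]
Op 5: conn=-29 S1=10 S2=23 S3=29 S4=28 blocked=[1, 2, 3, 4]
Op 6: conn=-49 S1=10 S2=23 S3=29 S4=8 blocked=[1, 2, 3, 4]
Op 7: conn=-49 S1=10 S2=23 S3=53 S4=8 blocked=[1, 2, 3, 4]
Op 8: conn=-27 S1=10 S2=23 S3=53 S4=8 blocked=[1, 2, 3, 4]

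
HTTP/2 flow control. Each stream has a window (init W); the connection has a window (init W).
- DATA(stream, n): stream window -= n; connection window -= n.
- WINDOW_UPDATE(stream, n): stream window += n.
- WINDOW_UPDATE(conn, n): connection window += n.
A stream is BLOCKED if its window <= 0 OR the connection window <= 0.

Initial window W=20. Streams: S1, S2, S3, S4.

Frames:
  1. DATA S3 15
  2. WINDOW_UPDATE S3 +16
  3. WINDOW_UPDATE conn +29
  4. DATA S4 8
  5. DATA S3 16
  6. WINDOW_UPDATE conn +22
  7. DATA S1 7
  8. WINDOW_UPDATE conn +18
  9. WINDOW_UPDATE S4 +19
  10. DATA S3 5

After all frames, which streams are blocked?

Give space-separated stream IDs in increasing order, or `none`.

Op 1: conn=5 S1=20 S2=20 S3=5 S4=20 blocked=[]
Op 2: conn=5 S1=20 S2=20 S3=21 S4=20 blocked=[]
Op 3: conn=34 S1=20 S2=20 S3=21 S4=20 blocked=[]
Op 4: conn=26 S1=20 S2=20 S3=21 S4=12 blocked=[]
Op 5: conn=10 S1=20 S2=20 S3=5 S4=12 blocked=[]
Op 6: conn=32 S1=20 S2=20 S3=5 S4=12 blocked=[]
Op 7: conn=25 S1=13 S2=20 S3=5 S4=12 blocked=[]
Op 8: conn=43 S1=13 S2=20 S3=5 S4=12 blocked=[]
Op 9: conn=43 S1=13 S2=20 S3=5 S4=31 blocked=[]
Op 10: conn=38 S1=13 S2=20 S3=0 S4=31 blocked=[3]

Answer: S3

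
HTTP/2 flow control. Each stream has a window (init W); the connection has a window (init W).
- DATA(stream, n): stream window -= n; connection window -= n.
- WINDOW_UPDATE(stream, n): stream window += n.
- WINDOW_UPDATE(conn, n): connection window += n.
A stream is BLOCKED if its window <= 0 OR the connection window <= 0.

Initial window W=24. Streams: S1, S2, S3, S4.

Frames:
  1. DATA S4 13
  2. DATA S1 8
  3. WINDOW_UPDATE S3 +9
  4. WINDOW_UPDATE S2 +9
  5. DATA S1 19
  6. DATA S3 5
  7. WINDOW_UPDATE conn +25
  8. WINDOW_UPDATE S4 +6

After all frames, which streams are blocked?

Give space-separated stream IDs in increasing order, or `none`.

Answer: S1

Derivation:
Op 1: conn=11 S1=24 S2=24 S3=24 S4=11 blocked=[]
Op 2: conn=3 S1=16 S2=24 S3=24 S4=11 blocked=[]
Op 3: conn=3 S1=16 S2=24 S3=33 S4=11 blocked=[]
Op 4: conn=3 S1=16 S2=33 S3=33 S4=11 blocked=[]
Op 5: conn=-16 S1=-3 S2=33 S3=33 S4=11 blocked=[1, 2, 3, 4]
Op 6: conn=-21 S1=-3 S2=33 S3=28 S4=11 blocked=[1, 2, 3, 4]
Op 7: conn=4 S1=-3 S2=33 S3=28 S4=11 blocked=[1]
Op 8: conn=4 S1=-3 S2=33 S3=28 S4=17 blocked=[1]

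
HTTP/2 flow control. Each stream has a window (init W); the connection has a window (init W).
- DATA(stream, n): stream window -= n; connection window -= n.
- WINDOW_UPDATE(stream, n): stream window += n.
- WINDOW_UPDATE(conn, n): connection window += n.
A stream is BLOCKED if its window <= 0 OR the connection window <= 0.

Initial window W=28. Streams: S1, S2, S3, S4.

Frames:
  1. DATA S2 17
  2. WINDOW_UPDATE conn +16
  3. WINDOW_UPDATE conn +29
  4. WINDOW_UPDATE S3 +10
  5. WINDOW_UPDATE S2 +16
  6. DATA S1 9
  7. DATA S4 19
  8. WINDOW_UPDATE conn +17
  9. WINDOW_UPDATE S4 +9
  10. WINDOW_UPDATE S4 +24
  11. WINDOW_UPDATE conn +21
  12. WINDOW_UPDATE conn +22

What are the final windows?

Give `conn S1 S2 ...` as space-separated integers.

Op 1: conn=11 S1=28 S2=11 S3=28 S4=28 blocked=[]
Op 2: conn=27 S1=28 S2=11 S3=28 S4=28 blocked=[]
Op 3: conn=56 S1=28 S2=11 S3=28 S4=28 blocked=[]
Op 4: conn=56 S1=28 S2=11 S3=38 S4=28 blocked=[]
Op 5: conn=56 S1=28 S2=27 S3=38 S4=28 blocked=[]
Op 6: conn=47 S1=19 S2=27 S3=38 S4=28 blocked=[]
Op 7: conn=28 S1=19 S2=27 S3=38 S4=9 blocked=[]
Op 8: conn=45 S1=19 S2=27 S3=38 S4=9 blocked=[]
Op 9: conn=45 S1=19 S2=27 S3=38 S4=18 blocked=[]
Op 10: conn=45 S1=19 S2=27 S3=38 S4=42 blocked=[]
Op 11: conn=66 S1=19 S2=27 S3=38 S4=42 blocked=[]
Op 12: conn=88 S1=19 S2=27 S3=38 S4=42 blocked=[]

Answer: 88 19 27 38 42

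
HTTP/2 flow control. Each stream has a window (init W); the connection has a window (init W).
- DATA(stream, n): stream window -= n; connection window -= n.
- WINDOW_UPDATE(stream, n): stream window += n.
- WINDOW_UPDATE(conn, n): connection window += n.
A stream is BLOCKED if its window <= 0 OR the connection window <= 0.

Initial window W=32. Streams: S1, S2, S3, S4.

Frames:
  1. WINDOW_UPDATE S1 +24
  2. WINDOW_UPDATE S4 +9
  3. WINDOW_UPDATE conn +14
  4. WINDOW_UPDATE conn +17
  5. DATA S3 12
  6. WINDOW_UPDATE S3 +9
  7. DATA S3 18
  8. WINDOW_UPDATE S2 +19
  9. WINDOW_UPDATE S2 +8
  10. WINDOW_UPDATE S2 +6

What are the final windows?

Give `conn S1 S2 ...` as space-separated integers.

Op 1: conn=32 S1=56 S2=32 S3=32 S4=32 blocked=[]
Op 2: conn=32 S1=56 S2=32 S3=32 S4=41 blocked=[]
Op 3: conn=46 S1=56 S2=32 S3=32 S4=41 blocked=[]
Op 4: conn=63 S1=56 S2=32 S3=32 S4=41 blocked=[]
Op 5: conn=51 S1=56 S2=32 S3=20 S4=41 blocked=[]
Op 6: conn=51 S1=56 S2=32 S3=29 S4=41 blocked=[]
Op 7: conn=33 S1=56 S2=32 S3=11 S4=41 blocked=[]
Op 8: conn=33 S1=56 S2=51 S3=11 S4=41 blocked=[]
Op 9: conn=33 S1=56 S2=59 S3=11 S4=41 blocked=[]
Op 10: conn=33 S1=56 S2=65 S3=11 S4=41 blocked=[]

Answer: 33 56 65 11 41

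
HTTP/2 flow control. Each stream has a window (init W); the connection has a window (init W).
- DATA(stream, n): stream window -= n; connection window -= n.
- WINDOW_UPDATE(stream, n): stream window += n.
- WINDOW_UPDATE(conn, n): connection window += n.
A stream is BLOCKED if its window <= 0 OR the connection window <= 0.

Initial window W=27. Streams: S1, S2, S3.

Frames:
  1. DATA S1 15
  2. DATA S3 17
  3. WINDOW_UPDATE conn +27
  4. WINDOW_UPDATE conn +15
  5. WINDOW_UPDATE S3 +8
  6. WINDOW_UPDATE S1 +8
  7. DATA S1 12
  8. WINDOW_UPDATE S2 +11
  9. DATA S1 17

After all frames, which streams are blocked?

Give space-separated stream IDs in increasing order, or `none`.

Op 1: conn=12 S1=12 S2=27 S3=27 blocked=[]
Op 2: conn=-5 S1=12 S2=27 S3=10 blocked=[1, 2, 3]
Op 3: conn=22 S1=12 S2=27 S3=10 blocked=[]
Op 4: conn=37 S1=12 S2=27 S3=10 blocked=[]
Op 5: conn=37 S1=12 S2=27 S3=18 blocked=[]
Op 6: conn=37 S1=20 S2=27 S3=18 blocked=[]
Op 7: conn=25 S1=8 S2=27 S3=18 blocked=[]
Op 8: conn=25 S1=8 S2=38 S3=18 blocked=[]
Op 9: conn=8 S1=-9 S2=38 S3=18 blocked=[1]

Answer: S1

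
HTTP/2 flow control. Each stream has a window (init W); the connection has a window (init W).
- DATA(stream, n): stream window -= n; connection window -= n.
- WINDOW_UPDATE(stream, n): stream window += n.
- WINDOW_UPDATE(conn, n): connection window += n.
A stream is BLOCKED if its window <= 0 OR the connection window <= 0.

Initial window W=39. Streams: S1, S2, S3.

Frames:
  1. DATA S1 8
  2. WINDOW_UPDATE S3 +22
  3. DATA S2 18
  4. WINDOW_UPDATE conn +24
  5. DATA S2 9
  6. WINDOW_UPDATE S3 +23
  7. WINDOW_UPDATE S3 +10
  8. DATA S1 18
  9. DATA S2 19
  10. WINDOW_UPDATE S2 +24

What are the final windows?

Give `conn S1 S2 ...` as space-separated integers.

Op 1: conn=31 S1=31 S2=39 S3=39 blocked=[]
Op 2: conn=31 S1=31 S2=39 S3=61 blocked=[]
Op 3: conn=13 S1=31 S2=21 S3=61 blocked=[]
Op 4: conn=37 S1=31 S2=21 S3=61 blocked=[]
Op 5: conn=28 S1=31 S2=12 S3=61 blocked=[]
Op 6: conn=28 S1=31 S2=12 S3=84 blocked=[]
Op 7: conn=28 S1=31 S2=12 S3=94 blocked=[]
Op 8: conn=10 S1=13 S2=12 S3=94 blocked=[]
Op 9: conn=-9 S1=13 S2=-7 S3=94 blocked=[1, 2, 3]
Op 10: conn=-9 S1=13 S2=17 S3=94 blocked=[1, 2, 3]

Answer: -9 13 17 94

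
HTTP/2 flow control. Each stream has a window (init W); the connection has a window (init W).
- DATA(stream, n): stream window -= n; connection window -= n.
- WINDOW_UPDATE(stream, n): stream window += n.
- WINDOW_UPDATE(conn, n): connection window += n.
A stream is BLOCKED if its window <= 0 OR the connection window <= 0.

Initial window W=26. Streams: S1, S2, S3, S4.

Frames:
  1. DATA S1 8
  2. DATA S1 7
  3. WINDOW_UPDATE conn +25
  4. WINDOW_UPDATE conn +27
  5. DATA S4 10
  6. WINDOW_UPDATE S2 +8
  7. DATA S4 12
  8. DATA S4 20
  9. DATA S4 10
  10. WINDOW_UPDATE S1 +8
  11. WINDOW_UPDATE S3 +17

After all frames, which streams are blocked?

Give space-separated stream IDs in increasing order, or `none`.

Op 1: conn=18 S1=18 S2=26 S3=26 S4=26 blocked=[]
Op 2: conn=11 S1=11 S2=26 S3=26 S4=26 blocked=[]
Op 3: conn=36 S1=11 S2=26 S3=26 S4=26 blocked=[]
Op 4: conn=63 S1=11 S2=26 S3=26 S4=26 blocked=[]
Op 5: conn=53 S1=11 S2=26 S3=26 S4=16 blocked=[]
Op 6: conn=53 S1=11 S2=34 S3=26 S4=16 blocked=[]
Op 7: conn=41 S1=11 S2=34 S3=26 S4=4 blocked=[]
Op 8: conn=21 S1=11 S2=34 S3=26 S4=-16 blocked=[4]
Op 9: conn=11 S1=11 S2=34 S3=26 S4=-26 blocked=[4]
Op 10: conn=11 S1=19 S2=34 S3=26 S4=-26 blocked=[4]
Op 11: conn=11 S1=19 S2=34 S3=43 S4=-26 blocked=[4]

Answer: S4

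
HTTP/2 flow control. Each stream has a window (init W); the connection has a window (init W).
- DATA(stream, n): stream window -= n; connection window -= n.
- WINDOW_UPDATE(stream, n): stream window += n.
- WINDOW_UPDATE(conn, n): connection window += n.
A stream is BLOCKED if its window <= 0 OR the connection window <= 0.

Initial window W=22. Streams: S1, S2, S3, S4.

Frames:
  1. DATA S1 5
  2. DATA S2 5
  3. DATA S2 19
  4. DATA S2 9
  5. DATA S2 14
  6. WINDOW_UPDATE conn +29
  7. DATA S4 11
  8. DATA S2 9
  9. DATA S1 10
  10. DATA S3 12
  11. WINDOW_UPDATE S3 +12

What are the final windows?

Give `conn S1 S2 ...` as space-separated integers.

Op 1: conn=17 S1=17 S2=22 S3=22 S4=22 blocked=[]
Op 2: conn=12 S1=17 S2=17 S3=22 S4=22 blocked=[]
Op 3: conn=-7 S1=17 S2=-2 S3=22 S4=22 blocked=[1, 2, 3, 4]
Op 4: conn=-16 S1=17 S2=-11 S3=22 S4=22 blocked=[1, 2, 3, 4]
Op 5: conn=-30 S1=17 S2=-25 S3=22 S4=22 blocked=[1, 2, 3, 4]
Op 6: conn=-1 S1=17 S2=-25 S3=22 S4=22 blocked=[1, 2, 3, 4]
Op 7: conn=-12 S1=17 S2=-25 S3=22 S4=11 blocked=[1, 2, 3, 4]
Op 8: conn=-21 S1=17 S2=-34 S3=22 S4=11 blocked=[1, 2, 3, 4]
Op 9: conn=-31 S1=7 S2=-34 S3=22 S4=11 blocked=[1, 2, 3, 4]
Op 10: conn=-43 S1=7 S2=-34 S3=10 S4=11 blocked=[1, 2, 3, 4]
Op 11: conn=-43 S1=7 S2=-34 S3=22 S4=11 blocked=[1, 2, 3, 4]

Answer: -43 7 -34 22 11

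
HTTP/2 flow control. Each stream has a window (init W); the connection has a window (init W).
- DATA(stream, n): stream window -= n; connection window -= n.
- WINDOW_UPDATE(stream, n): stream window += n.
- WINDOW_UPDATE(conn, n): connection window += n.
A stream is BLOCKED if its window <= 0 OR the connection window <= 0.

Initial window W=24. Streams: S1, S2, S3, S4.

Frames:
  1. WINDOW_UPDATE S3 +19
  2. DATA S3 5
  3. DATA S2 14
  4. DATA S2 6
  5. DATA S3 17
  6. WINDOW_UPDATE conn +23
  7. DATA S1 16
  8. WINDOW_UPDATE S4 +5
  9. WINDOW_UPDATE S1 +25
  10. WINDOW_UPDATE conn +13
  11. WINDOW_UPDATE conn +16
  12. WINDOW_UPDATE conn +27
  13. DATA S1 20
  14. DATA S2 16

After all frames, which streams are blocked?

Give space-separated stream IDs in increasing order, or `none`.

Answer: S2

Derivation:
Op 1: conn=24 S1=24 S2=24 S3=43 S4=24 blocked=[]
Op 2: conn=19 S1=24 S2=24 S3=38 S4=24 blocked=[]
Op 3: conn=5 S1=24 S2=10 S3=38 S4=24 blocked=[]
Op 4: conn=-1 S1=24 S2=4 S3=38 S4=24 blocked=[1, 2, 3, 4]
Op 5: conn=-18 S1=24 S2=4 S3=21 S4=24 blocked=[1, 2, 3, 4]
Op 6: conn=5 S1=24 S2=4 S3=21 S4=24 blocked=[]
Op 7: conn=-11 S1=8 S2=4 S3=21 S4=24 blocked=[1, 2, 3, 4]
Op 8: conn=-11 S1=8 S2=4 S3=21 S4=29 blocked=[1, 2, 3, 4]
Op 9: conn=-11 S1=33 S2=4 S3=21 S4=29 blocked=[1, 2, 3, 4]
Op 10: conn=2 S1=33 S2=4 S3=21 S4=29 blocked=[]
Op 11: conn=18 S1=33 S2=4 S3=21 S4=29 blocked=[]
Op 12: conn=45 S1=33 S2=4 S3=21 S4=29 blocked=[]
Op 13: conn=25 S1=13 S2=4 S3=21 S4=29 blocked=[]
Op 14: conn=9 S1=13 S2=-12 S3=21 S4=29 blocked=[2]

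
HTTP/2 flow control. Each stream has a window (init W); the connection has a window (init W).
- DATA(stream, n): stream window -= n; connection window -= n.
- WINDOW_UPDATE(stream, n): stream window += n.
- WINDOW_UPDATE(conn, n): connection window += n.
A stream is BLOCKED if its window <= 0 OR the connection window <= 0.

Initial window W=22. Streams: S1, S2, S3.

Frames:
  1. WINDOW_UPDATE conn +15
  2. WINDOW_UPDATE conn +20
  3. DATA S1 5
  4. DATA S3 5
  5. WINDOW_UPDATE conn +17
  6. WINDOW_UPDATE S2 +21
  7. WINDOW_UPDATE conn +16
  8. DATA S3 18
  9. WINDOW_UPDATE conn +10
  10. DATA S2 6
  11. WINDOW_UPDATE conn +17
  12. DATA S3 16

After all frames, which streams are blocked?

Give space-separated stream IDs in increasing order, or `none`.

Op 1: conn=37 S1=22 S2=22 S3=22 blocked=[]
Op 2: conn=57 S1=22 S2=22 S3=22 blocked=[]
Op 3: conn=52 S1=17 S2=22 S3=22 blocked=[]
Op 4: conn=47 S1=17 S2=22 S3=17 blocked=[]
Op 5: conn=64 S1=17 S2=22 S3=17 blocked=[]
Op 6: conn=64 S1=17 S2=43 S3=17 blocked=[]
Op 7: conn=80 S1=17 S2=43 S3=17 blocked=[]
Op 8: conn=62 S1=17 S2=43 S3=-1 blocked=[3]
Op 9: conn=72 S1=17 S2=43 S3=-1 blocked=[3]
Op 10: conn=66 S1=17 S2=37 S3=-1 blocked=[3]
Op 11: conn=83 S1=17 S2=37 S3=-1 blocked=[3]
Op 12: conn=67 S1=17 S2=37 S3=-17 blocked=[3]

Answer: S3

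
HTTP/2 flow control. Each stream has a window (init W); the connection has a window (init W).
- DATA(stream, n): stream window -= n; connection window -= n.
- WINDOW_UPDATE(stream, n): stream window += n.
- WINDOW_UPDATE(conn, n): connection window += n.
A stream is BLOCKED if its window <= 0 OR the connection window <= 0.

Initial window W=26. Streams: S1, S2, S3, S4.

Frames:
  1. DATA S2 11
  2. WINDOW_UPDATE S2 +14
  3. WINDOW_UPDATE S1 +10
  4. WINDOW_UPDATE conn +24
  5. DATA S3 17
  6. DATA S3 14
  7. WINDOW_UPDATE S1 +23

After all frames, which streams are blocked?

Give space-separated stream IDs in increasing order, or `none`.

Op 1: conn=15 S1=26 S2=15 S3=26 S4=26 blocked=[]
Op 2: conn=15 S1=26 S2=29 S3=26 S4=26 blocked=[]
Op 3: conn=15 S1=36 S2=29 S3=26 S4=26 blocked=[]
Op 4: conn=39 S1=36 S2=29 S3=26 S4=26 blocked=[]
Op 5: conn=22 S1=36 S2=29 S3=9 S4=26 blocked=[]
Op 6: conn=8 S1=36 S2=29 S3=-5 S4=26 blocked=[3]
Op 7: conn=8 S1=59 S2=29 S3=-5 S4=26 blocked=[3]

Answer: S3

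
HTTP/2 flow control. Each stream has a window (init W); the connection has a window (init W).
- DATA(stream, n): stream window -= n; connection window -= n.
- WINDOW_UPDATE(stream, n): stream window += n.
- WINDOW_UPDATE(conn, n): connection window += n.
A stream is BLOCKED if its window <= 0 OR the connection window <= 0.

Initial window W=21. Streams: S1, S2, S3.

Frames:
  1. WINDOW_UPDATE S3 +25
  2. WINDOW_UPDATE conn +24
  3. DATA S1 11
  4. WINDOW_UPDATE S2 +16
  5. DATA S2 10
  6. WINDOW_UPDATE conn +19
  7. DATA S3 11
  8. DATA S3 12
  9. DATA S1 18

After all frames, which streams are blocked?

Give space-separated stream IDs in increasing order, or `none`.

Answer: S1

Derivation:
Op 1: conn=21 S1=21 S2=21 S3=46 blocked=[]
Op 2: conn=45 S1=21 S2=21 S3=46 blocked=[]
Op 3: conn=34 S1=10 S2=21 S3=46 blocked=[]
Op 4: conn=34 S1=10 S2=37 S3=46 blocked=[]
Op 5: conn=24 S1=10 S2=27 S3=46 blocked=[]
Op 6: conn=43 S1=10 S2=27 S3=46 blocked=[]
Op 7: conn=32 S1=10 S2=27 S3=35 blocked=[]
Op 8: conn=20 S1=10 S2=27 S3=23 blocked=[]
Op 9: conn=2 S1=-8 S2=27 S3=23 blocked=[1]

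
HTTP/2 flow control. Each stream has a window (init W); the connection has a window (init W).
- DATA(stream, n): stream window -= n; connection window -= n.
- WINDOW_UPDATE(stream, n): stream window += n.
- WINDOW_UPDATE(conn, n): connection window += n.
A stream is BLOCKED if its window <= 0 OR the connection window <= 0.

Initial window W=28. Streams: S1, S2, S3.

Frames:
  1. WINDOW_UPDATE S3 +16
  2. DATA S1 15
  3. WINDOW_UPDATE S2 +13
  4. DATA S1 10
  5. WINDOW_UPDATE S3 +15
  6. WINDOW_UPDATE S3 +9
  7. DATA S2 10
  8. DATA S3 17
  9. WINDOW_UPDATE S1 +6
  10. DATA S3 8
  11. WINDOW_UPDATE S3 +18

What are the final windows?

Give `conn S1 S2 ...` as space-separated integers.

Answer: -32 9 31 61

Derivation:
Op 1: conn=28 S1=28 S2=28 S3=44 blocked=[]
Op 2: conn=13 S1=13 S2=28 S3=44 blocked=[]
Op 3: conn=13 S1=13 S2=41 S3=44 blocked=[]
Op 4: conn=3 S1=3 S2=41 S3=44 blocked=[]
Op 5: conn=3 S1=3 S2=41 S3=59 blocked=[]
Op 6: conn=3 S1=3 S2=41 S3=68 blocked=[]
Op 7: conn=-7 S1=3 S2=31 S3=68 blocked=[1, 2, 3]
Op 8: conn=-24 S1=3 S2=31 S3=51 blocked=[1, 2, 3]
Op 9: conn=-24 S1=9 S2=31 S3=51 blocked=[1, 2, 3]
Op 10: conn=-32 S1=9 S2=31 S3=43 blocked=[1, 2, 3]
Op 11: conn=-32 S1=9 S2=31 S3=61 blocked=[1, 2, 3]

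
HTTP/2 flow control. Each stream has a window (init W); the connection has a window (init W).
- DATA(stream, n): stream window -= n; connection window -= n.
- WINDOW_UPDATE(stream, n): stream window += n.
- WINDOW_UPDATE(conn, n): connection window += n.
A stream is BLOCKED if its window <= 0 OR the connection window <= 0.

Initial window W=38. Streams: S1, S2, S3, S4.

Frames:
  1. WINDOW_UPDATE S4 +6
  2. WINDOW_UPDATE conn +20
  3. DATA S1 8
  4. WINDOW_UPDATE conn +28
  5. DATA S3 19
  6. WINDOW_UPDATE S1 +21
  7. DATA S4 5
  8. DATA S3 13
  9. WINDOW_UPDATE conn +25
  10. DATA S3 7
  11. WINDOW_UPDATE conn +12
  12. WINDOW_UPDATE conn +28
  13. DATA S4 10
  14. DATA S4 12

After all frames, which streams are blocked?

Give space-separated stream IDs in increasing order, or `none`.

Answer: S3

Derivation:
Op 1: conn=38 S1=38 S2=38 S3=38 S4=44 blocked=[]
Op 2: conn=58 S1=38 S2=38 S3=38 S4=44 blocked=[]
Op 3: conn=50 S1=30 S2=38 S3=38 S4=44 blocked=[]
Op 4: conn=78 S1=30 S2=38 S3=38 S4=44 blocked=[]
Op 5: conn=59 S1=30 S2=38 S3=19 S4=44 blocked=[]
Op 6: conn=59 S1=51 S2=38 S3=19 S4=44 blocked=[]
Op 7: conn=54 S1=51 S2=38 S3=19 S4=39 blocked=[]
Op 8: conn=41 S1=51 S2=38 S3=6 S4=39 blocked=[]
Op 9: conn=66 S1=51 S2=38 S3=6 S4=39 blocked=[]
Op 10: conn=59 S1=51 S2=38 S3=-1 S4=39 blocked=[3]
Op 11: conn=71 S1=51 S2=38 S3=-1 S4=39 blocked=[3]
Op 12: conn=99 S1=51 S2=38 S3=-1 S4=39 blocked=[3]
Op 13: conn=89 S1=51 S2=38 S3=-1 S4=29 blocked=[3]
Op 14: conn=77 S1=51 S2=38 S3=-1 S4=17 blocked=[3]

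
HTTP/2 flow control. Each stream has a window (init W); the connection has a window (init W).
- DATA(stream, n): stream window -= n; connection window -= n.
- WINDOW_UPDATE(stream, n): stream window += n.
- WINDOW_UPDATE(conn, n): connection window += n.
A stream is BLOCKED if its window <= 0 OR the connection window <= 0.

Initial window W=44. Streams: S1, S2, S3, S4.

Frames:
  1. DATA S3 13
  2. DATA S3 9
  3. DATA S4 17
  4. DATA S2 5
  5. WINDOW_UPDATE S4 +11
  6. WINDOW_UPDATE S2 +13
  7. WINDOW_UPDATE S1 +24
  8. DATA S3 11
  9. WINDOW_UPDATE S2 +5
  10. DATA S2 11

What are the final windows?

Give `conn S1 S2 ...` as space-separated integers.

Answer: -22 68 46 11 38

Derivation:
Op 1: conn=31 S1=44 S2=44 S3=31 S4=44 blocked=[]
Op 2: conn=22 S1=44 S2=44 S3=22 S4=44 blocked=[]
Op 3: conn=5 S1=44 S2=44 S3=22 S4=27 blocked=[]
Op 4: conn=0 S1=44 S2=39 S3=22 S4=27 blocked=[1, 2, 3, 4]
Op 5: conn=0 S1=44 S2=39 S3=22 S4=38 blocked=[1, 2, 3, 4]
Op 6: conn=0 S1=44 S2=52 S3=22 S4=38 blocked=[1, 2, 3, 4]
Op 7: conn=0 S1=68 S2=52 S3=22 S4=38 blocked=[1, 2, 3, 4]
Op 8: conn=-11 S1=68 S2=52 S3=11 S4=38 blocked=[1, 2, 3, 4]
Op 9: conn=-11 S1=68 S2=57 S3=11 S4=38 blocked=[1, 2, 3, 4]
Op 10: conn=-22 S1=68 S2=46 S3=11 S4=38 blocked=[1, 2, 3, 4]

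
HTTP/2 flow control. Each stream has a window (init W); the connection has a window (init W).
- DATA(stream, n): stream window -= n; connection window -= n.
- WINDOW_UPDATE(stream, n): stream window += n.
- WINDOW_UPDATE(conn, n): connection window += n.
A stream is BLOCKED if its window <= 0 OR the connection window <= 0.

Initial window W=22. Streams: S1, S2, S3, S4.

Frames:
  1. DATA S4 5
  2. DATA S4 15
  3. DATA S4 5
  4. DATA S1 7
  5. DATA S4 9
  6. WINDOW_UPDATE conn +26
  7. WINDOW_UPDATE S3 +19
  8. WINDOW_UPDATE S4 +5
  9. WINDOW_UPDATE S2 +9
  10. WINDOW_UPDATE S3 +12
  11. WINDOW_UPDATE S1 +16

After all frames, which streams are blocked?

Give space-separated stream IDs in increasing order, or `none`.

Op 1: conn=17 S1=22 S2=22 S3=22 S4=17 blocked=[]
Op 2: conn=2 S1=22 S2=22 S3=22 S4=2 blocked=[]
Op 3: conn=-3 S1=22 S2=22 S3=22 S4=-3 blocked=[1, 2, 3, 4]
Op 4: conn=-10 S1=15 S2=22 S3=22 S4=-3 blocked=[1, 2, 3, 4]
Op 5: conn=-19 S1=15 S2=22 S3=22 S4=-12 blocked=[1, 2, 3, 4]
Op 6: conn=7 S1=15 S2=22 S3=22 S4=-12 blocked=[4]
Op 7: conn=7 S1=15 S2=22 S3=41 S4=-12 blocked=[4]
Op 8: conn=7 S1=15 S2=22 S3=41 S4=-7 blocked=[4]
Op 9: conn=7 S1=15 S2=31 S3=41 S4=-7 blocked=[4]
Op 10: conn=7 S1=15 S2=31 S3=53 S4=-7 blocked=[4]
Op 11: conn=7 S1=31 S2=31 S3=53 S4=-7 blocked=[4]

Answer: S4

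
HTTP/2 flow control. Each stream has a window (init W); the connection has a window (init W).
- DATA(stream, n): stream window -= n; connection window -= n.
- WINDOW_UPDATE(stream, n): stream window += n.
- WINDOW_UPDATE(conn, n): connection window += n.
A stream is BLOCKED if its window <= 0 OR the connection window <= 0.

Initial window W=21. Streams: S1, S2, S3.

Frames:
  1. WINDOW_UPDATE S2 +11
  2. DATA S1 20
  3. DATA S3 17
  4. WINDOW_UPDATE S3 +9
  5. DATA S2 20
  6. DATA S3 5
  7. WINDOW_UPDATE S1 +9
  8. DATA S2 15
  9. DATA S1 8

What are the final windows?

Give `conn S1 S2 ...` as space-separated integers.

Answer: -64 2 -3 8

Derivation:
Op 1: conn=21 S1=21 S2=32 S3=21 blocked=[]
Op 2: conn=1 S1=1 S2=32 S3=21 blocked=[]
Op 3: conn=-16 S1=1 S2=32 S3=4 blocked=[1, 2, 3]
Op 4: conn=-16 S1=1 S2=32 S3=13 blocked=[1, 2, 3]
Op 5: conn=-36 S1=1 S2=12 S3=13 blocked=[1, 2, 3]
Op 6: conn=-41 S1=1 S2=12 S3=8 blocked=[1, 2, 3]
Op 7: conn=-41 S1=10 S2=12 S3=8 blocked=[1, 2, 3]
Op 8: conn=-56 S1=10 S2=-3 S3=8 blocked=[1, 2, 3]
Op 9: conn=-64 S1=2 S2=-3 S3=8 blocked=[1, 2, 3]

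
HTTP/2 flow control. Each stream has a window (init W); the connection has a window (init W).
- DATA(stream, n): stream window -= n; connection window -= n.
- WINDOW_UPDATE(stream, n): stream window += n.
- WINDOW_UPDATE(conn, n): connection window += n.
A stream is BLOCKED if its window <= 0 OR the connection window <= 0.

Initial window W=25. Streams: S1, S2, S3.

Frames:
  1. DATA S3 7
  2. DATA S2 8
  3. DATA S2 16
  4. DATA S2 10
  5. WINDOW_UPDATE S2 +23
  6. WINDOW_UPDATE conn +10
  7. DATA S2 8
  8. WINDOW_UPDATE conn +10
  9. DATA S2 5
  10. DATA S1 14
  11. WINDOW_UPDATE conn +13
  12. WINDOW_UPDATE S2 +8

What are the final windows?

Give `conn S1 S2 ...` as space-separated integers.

Op 1: conn=18 S1=25 S2=25 S3=18 blocked=[]
Op 2: conn=10 S1=25 S2=17 S3=18 blocked=[]
Op 3: conn=-6 S1=25 S2=1 S3=18 blocked=[1, 2, 3]
Op 4: conn=-16 S1=25 S2=-9 S3=18 blocked=[1, 2, 3]
Op 5: conn=-16 S1=25 S2=14 S3=18 blocked=[1, 2, 3]
Op 6: conn=-6 S1=25 S2=14 S3=18 blocked=[1, 2, 3]
Op 7: conn=-14 S1=25 S2=6 S3=18 blocked=[1, 2, 3]
Op 8: conn=-4 S1=25 S2=6 S3=18 blocked=[1, 2, 3]
Op 9: conn=-9 S1=25 S2=1 S3=18 blocked=[1, 2, 3]
Op 10: conn=-23 S1=11 S2=1 S3=18 blocked=[1, 2, 3]
Op 11: conn=-10 S1=11 S2=1 S3=18 blocked=[1, 2, 3]
Op 12: conn=-10 S1=11 S2=9 S3=18 blocked=[1, 2, 3]

Answer: -10 11 9 18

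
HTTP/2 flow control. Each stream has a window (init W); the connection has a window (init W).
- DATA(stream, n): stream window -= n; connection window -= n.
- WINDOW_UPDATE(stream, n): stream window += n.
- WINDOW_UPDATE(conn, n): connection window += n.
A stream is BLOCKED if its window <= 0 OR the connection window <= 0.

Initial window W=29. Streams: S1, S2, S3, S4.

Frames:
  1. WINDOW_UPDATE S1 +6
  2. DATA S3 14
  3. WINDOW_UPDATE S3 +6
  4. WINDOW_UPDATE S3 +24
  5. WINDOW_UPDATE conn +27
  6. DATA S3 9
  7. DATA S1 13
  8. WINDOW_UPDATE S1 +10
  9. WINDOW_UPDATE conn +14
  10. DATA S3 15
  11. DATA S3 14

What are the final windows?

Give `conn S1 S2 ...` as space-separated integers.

Op 1: conn=29 S1=35 S2=29 S3=29 S4=29 blocked=[]
Op 2: conn=15 S1=35 S2=29 S3=15 S4=29 blocked=[]
Op 3: conn=15 S1=35 S2=29 S3=21 S4=29 blocked=[]
Op 4: conn=15 S1=35 S2=29 S3=45 S4=29 blocked=[]
Op 5: conn=42 S1=35 S2=29 S3=45 S4=29 blocked=[]
Op 6: conn=33 S1=35 S2=29 S3=36 S4=29 blocked=[]
Op 7: conn=20 S1=22 S2=29 S3=36 S4=29 blocked=[]
Op 8: conn=20 S1=32 S2=29 S3=36 S4=29 blocked=[]
Op 9: conn=34 S1=32 S2=29 S3=36 S4=29 blocked=[]
Op 10: conn=19 S1=32 S2=29 S3=21 S4=29 blocked=[]
Op 11: conn=5 S1=32 S2=29 S3=7 S4=29 blocked=[]

Answer: 5 32 29 7 29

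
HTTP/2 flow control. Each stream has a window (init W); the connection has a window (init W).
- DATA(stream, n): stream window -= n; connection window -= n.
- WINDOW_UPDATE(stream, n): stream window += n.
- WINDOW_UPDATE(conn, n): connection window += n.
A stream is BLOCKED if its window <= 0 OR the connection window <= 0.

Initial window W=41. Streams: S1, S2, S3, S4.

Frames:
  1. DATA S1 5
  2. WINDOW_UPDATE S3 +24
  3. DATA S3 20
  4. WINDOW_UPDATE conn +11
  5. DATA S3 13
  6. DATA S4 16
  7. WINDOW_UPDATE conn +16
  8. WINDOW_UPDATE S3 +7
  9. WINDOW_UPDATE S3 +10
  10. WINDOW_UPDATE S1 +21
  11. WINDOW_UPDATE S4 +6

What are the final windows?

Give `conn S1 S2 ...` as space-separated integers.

Answer: 14 57 41 49 31

Derivation:
Op 1: conn=36 S1=36 S2=41 S3=41 S4=41 blocked=[]
Op 2: conn=36 S1=36 S2=41 S3=65 S4=41 blocked=[]
Op 3: conn=16 S1=36 S2=41 S3=45 S4=41 blocked=[]
Op 4: conn=27 S1=36 S2=41 S3=45 S4=41 blocked=[]
Op 5: conn=14 S1=36 S2=41 S3=32 S4=41 blocked=[]
Op 6: conn=-2 S1=36 S2=41 S3=32 S4=25 blocked=[1, 2, 3, 4]
Op 7: conn=14 S1=36 S2=41 S3=32 S4=25 blocked=[]
Op 8: conn=14 S1=36 S2=41 S3=39 S4=25 blocked=[]
Op 9: conn=14 S1=36 S2=41 S3=49 S4=25 blocked=[]
Op 10: conn=14 S1=57 S2=41 S3=49 S4=25 blocked=[]
Op 11: conn=14 S1=57 S2=41 S3=49 S4=31 blocked=[]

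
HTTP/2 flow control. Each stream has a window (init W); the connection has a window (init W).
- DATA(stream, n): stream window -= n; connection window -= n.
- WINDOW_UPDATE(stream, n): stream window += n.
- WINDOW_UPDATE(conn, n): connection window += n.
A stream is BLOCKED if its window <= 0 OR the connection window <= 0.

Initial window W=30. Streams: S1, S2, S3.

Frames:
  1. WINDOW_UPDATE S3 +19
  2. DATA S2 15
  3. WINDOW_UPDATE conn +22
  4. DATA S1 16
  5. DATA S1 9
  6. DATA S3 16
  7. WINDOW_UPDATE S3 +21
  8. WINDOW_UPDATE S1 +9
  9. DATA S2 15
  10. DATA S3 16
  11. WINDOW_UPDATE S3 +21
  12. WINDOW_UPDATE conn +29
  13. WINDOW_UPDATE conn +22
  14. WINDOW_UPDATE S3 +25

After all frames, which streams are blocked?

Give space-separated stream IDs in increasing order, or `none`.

Op 1: conn=30 S1=30 S2=30 S3=49 blocked=[]
Op 2: conn=15 S1=30 S2=15 S3=49 blocked=[]
Op 3: conn=37 S1=30 S2=15 S3=49 blocked=[]
Op 4: conn=21 S1=14 S2=15 S3=49 blocked=[]
Op 5: conn=12 S1=5 S2=15 S3=49 blocked=[]
Op 6: conn=-4 S1=5 S2=15 S3=33 blocked=[1, 2, 3]
Op 7: conn=-4 S1=5 S2=15 S3=54 blocked=[1, 2, 3]
Op 8: conn=-4 S1=14 S2=15 S3=54 blocked=[1, 2, 3]
Op 9: conn=-19 S1=14 S2=0 S3=54 blocked=[1, 2, 3]
Op 10: conn=-35 S1=14 S2=0 S3=38 blocked=[1, 2, 3]
Op 11: conn=-35 S1=14 S2=0 S3=59 blocked=[1, 2, 3]
Op 12: conn=-6 S1=14 S2=0 S3=59 blocked=[1, 2, 3]
Op 13: conn=16 S1=14 S2=0 S3=59 blocked=[2]
Op 14: conn=16 S1=14 S2=0 S3=84 blocked=[2]

Answer: S2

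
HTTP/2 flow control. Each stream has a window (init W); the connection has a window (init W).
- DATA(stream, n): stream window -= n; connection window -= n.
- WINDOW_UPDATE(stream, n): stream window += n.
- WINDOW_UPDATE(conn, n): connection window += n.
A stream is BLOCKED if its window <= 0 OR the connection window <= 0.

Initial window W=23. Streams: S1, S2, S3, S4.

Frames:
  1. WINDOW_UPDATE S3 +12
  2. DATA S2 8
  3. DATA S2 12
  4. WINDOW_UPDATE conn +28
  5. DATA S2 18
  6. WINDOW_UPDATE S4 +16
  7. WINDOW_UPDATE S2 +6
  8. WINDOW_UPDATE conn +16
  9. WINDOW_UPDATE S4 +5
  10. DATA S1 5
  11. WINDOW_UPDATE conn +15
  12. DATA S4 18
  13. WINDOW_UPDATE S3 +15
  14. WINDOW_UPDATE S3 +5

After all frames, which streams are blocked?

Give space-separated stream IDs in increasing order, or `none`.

Answer: S2

Derivation:
Op 1: conn=23 S1=23 S2=23 S3=35 S4=23 blocked=[]
Op 2: conn=15 S1=23 S2=15 S3=35 S4=23 blocked=[]
Op 3: conn=3 S1=23 S2=3 S3=35 S4=23 blocked=[]
Op 4: conn=31 S1=23 S2=3 S3=35 S4=23 blocked=[]
Op 5: conn=13 S1=23 S2=-15 S3=35 S4=23 blocked=[2]
Op 6: conn=13 S1=23 S2=-15 S3=35 S4=39 blocked=[2]
Op 7: conn=13 S1=23 S2=-9 S3=35 S4=39 blocked=[2]
Op 8: conn=29 S1=23 S2=-9 S3=35 S4=39 blocked=[2]
Op 9: conn=29 S1=23 S2=-9 S3=35 S4=44 blocked=[2]
Op 10: conn=24 S1=18 S2=-9 S3=35 S4=44 blocked=[2]
Op 11: conn=39 S1=18 S2=-9 S3=35 S4=44 blocked=[2]
Op 12: conn=21 S1=18 S2=-9 S3=35 S4=26 blocked=[2]
Op 13: conn=21 S1=18 S2=-9 S3=50 S4=26 blocked=[2]
Op 14: conn=21 S1=18 S2=-9 S3=55 S4=26 blocked=[2]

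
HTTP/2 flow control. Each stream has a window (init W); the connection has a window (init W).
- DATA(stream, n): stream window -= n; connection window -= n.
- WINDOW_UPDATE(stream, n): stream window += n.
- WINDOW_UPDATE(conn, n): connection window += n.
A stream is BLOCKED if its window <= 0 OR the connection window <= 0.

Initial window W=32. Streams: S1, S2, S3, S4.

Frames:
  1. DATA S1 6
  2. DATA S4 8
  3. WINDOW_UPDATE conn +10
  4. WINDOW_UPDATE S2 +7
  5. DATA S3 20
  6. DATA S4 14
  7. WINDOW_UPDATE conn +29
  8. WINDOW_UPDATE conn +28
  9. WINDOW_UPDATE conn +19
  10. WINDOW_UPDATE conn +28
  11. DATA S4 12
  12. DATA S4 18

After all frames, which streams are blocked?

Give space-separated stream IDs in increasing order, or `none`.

Op 1: conn=26 S1=26 S2=32 S3=32 S4=32 blocked=[]
Op 2: conn=18 S1=26 S2=32 S3=32 S4=24 blocked=[]
Op 3: conn=28 S1=26 S2=32 S3=32 S4=24 blocked=[]
Op 4: conn=28 S1=26 S2=39 S3=32 S4=24 blocked=[]
Op 5: conn=8 S1=26 S2=39 S3=12 S4=24 blocked=[]
Op 6: conn=-6 S1=26 S2=39 S3=12 S4=10 blocked=[1, 2, 3, 4]
Op 7: conn=23 S1=26 S2=39 S3=12 S4=10 blocked=[]
Op 8: conn=51 S1=26 S2=39 S3=12 S4=10 blocked=[]
Op 9: conn=70 S1=26 S2=39 S3=12 S4=10 blocked=[]
Op 10: conn=98 S1=26 S2=39 S3=12 S4=10 blocked=[]
Op 11: conn=86 S1=26 S2=39 S3=12 S4=-2 blocked=[4]
Op 12: conn=68 S1=26 S2=39 S3=12 S4=-20 blocked=[4]

Answer: S4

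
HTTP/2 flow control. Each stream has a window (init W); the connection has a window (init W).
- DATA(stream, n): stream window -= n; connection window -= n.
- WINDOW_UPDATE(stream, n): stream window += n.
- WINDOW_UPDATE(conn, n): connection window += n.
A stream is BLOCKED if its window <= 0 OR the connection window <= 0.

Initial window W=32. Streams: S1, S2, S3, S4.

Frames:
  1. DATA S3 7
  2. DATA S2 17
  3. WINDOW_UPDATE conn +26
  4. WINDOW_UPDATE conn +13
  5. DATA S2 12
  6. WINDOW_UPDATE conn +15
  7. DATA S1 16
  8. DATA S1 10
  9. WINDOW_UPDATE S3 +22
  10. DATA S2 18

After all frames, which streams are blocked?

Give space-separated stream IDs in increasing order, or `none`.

Op 1: conn=25 S1=32 S2=32 S3=25 S4=32 blocked=[]
Op 2: conn=8 S1=32 S2=15 S3=25 S4=32 blocked=[]
Op 3: conn=34 S1=32 S2=15 S3=25 S4=32 blocked=[]
Op 4: conn=47 S1=32 S2=15 S3=25 S4=32 blocked=[]
Op 5: conn=35 S1=32 S2=3 S3=25 S4=32 blocked=[]
Op 6: conn=50 S1=32 S2=3 S3=25 S4=32 blocked=[]
Op 7: conn=34 S1=16 S2=3 S3=25 S4=32 blocked=[]
Op 8: conn=24 S1=6 S2=3 S3=25 S4=32 blocked=[]
Op 9: conn=24 S1=6 S2=3 S3=47 S4=32 blocked=[]
Op 10: conn=6 S1=6 S2=-15 S3=47 S4=32 blocked=[2]

Answer: S2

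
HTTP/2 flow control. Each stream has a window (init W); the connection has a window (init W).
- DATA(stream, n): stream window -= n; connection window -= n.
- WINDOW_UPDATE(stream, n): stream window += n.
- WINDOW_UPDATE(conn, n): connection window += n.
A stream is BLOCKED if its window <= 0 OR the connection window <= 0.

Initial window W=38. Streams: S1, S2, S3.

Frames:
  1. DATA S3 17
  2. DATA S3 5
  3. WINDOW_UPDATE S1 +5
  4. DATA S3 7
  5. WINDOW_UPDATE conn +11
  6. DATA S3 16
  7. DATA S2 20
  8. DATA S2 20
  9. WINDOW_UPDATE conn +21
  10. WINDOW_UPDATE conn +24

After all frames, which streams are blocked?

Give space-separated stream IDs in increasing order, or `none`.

Answer: S2 S3

Derivation:
Op 1: conn=21 S1=38 S2=38 S3=21 blocked=[]
Op 2: conn=16 S1=38 S2=38 S3=16 blocked=[]
Op 3: conn=16 S1=43 S2=38 S3=16 blocked=[]
Op 4: conn=9 S1=43 S2=38 S3=9 blocked=[]
Op 5: conn=20 S1=43 S2=38 S3=9 blocked=[]
Op 6: conn=4 S1=43 S2=38 S3=-7 blocked=[3]
Op 7: conn=-16 S1=43 S2=18 S3=-7 blocked=[1, 2, 3]
Op 8: conn=-36 S1=43 S2=-2 S3=-7 blocked=[1, 2, 3]
Op 9: conn=-15 S1=43 S2=-2 S3=-7 blocked=[1, 2, 3]
Op 10: conn=9 S1=43 S2=-2 S3=-7 blocked=[2, 3]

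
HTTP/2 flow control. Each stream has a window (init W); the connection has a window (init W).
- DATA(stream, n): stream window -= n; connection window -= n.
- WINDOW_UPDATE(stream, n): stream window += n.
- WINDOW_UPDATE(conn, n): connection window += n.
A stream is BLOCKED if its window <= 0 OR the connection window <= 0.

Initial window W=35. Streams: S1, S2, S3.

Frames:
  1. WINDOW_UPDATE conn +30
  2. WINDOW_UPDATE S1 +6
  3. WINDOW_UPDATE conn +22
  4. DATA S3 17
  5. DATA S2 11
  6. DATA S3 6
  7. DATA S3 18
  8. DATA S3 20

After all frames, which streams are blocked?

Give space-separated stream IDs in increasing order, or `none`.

Answer: S3

Derivation:
Op 1: conn=65 S1=35 S2=35 S3=35 blocked=[]
Op 2: conn=65 S1=41 S2=35 S3=35 blocked=[]
Op 3: conn=87 S1=41 S2=35 S3=35 blocked=[]
Op 4: conn=70 S1=41 S2=35 S3=18 blocked=[]
Op 5: conn=59 S1=41 S2=24 S3=18 blocked=[]
Op 6: conn=53 S1=41 S2=24 S3=12 blocked=[]
Op 7: conn=35 S1=41 S2=24 S3=-6 blocked=[3]
Op 8: conn=15 S1=41 S2=24 S3=-26 blocked=[3]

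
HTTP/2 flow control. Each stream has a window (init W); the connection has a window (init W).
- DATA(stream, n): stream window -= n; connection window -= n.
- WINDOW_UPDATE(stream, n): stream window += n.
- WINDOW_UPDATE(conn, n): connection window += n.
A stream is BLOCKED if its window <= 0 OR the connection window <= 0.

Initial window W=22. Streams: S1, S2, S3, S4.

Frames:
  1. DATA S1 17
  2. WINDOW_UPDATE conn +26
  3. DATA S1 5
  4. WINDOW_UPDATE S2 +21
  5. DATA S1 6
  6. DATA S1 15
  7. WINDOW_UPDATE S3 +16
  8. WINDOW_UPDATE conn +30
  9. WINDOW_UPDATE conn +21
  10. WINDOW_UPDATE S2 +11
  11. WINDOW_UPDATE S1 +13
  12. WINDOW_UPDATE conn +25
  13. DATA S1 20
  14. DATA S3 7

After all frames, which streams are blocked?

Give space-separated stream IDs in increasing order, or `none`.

Answer: S1

Derivation:
Op 1: conn=5 S1=5 S2=22 S3=22 S4=22 blocked=[]
Op 2: conn=31 S1=5 S2=22 S3=22 S4=22 blocked=[]
Op 3: conn=26 S1=0 S2=22 S3=22 S4=22 blocked=[1]
Op 4: conn=26 S1=0 S2=43 S3=22 S4=22 blocked=[1]
Op 5: conn=20 S1=-6 S2=43 S3=22 S4=22 blocked=[1]
Op 6: conn=5 S1=-21 S2=43 S3=22 S4=22 blocked=[1]
Op 7: conn=5 S1=-21 S2=43 S3=38 S4=22 blocked=[1]
Op 8: conn=35 S1=-21 S2=43 S3=38 S4=22 blocked=[1]
Op 9: conn=56 S1=-21 S2=43 S3=38 S4=22 blocked=[1]
Op 10: conn=56 S1=-21 S2=54 S3=38 S4=22 blocked=[1]
Op 11: conn=56 S1=-8 S2=54 S3=38 S4=22 blocked=[1]
Op 12: conn=81 S1=-8 S2=54 S3=38 S4=22 blocked=[1]
Op 13: conn=61 S1=-28 S2=54 S3=38 S4=22 blocked=[1]
Op 14: conn=54 S1=-28 S2=54 S3=31 S4=22 blocked=[1]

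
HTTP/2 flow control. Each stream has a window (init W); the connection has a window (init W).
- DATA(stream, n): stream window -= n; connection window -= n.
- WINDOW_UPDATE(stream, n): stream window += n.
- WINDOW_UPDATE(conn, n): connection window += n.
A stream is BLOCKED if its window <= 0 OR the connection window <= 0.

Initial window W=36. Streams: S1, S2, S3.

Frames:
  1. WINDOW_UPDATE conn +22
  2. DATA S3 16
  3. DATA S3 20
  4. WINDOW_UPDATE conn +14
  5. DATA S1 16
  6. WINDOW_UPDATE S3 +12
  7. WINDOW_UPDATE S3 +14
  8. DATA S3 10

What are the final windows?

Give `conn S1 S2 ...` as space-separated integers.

Answer: 10 20 36 16

Derivation:
Op 1: conn=58 S1=36 S2=36 S3=36 blocked=[]
Op 2: conn=42 S1=36 S2=36 S3=20 blocked=[]
Op 3: conn=22 S1=36 S2=36 S3=0 blocked=[3]
Op 4: conn=36 S1=36 S2=36 S3=0 blocked=[3]
Op 5: conn=20 S1=20 S2=36 S3=0 blocked=[3]
Op 6: conn=20 S1=20 S2=36 S3=12 blocked=[]
Op 7: conn=20 S1=20 S2=36 S3=26 blocked=[]
Op 8: conn=10 S1=20 S2=36 S3=16 blocked=[]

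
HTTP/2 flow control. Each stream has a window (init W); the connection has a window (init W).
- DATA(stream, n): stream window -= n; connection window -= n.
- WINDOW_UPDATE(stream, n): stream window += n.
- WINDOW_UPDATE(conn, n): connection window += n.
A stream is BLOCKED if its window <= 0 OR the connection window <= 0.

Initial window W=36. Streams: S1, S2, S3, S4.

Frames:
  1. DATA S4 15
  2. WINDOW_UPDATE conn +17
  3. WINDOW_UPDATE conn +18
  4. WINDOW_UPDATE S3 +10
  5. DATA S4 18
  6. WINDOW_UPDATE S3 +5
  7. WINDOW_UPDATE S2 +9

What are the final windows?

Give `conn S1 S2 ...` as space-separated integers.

Op 1: conn=21 S1=36 S2=36 S3=36 S4=21 blocked=[]
Op 2: conn=38 S1=36 S2=36 S3=36 S4=21 blocked=[]
Op 3: conn=56 S1=36 S2=36 S3=36 S4=21 blocked=[]
Op 4: conn=56 S1=36 S2=36 S3=46 S4=21 blocked=[]
Op 5: conn=38 S1=36 S2=36 S3=46 S4=3 blocked=[]
Op 6: conn=38 S1=36 S2=36 S3=51 S4=3 blocked=[]
Op 7: conn=38 S1=36 S2=45 S3=51 S4=3 blocked=[]

Answer: 38 36 45 51 3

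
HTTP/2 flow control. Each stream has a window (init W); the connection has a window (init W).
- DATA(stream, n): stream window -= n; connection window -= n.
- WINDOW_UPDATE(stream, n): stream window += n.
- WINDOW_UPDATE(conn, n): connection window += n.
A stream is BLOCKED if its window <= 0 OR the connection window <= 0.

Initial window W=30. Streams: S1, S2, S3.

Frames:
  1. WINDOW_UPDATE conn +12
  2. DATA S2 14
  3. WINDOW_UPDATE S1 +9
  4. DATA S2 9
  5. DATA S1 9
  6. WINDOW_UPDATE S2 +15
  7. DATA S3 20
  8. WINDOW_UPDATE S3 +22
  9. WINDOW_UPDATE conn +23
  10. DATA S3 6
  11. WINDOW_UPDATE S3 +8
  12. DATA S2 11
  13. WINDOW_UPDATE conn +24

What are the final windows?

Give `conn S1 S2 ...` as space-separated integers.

Answer: 20 30 11 34

Derivation:
Op 1: conn=42 S1=30 S2=30 S3=30 blocked=[]
Op 2: conn=28 S1=30 S2=16 S3=30 blocked=[]
Op 3: conn=28 S1=39 S2=16 S3=30 blocked=[]
Op 4: conn=19 S1=39 S2=7 S3=30 blocked=[]
Op 5: conn=10 S1=30 S2=7 S3=30 blocked=[]
Op 6: conn=10 S1=30 S2=22 S3=30 blocked=[]
Op 7: conn=-10 S1=30 S2=22 S3=10 blocked=[1, 2, 3]
Op 8: conn=-10 S1=30 S2=22 S3=32 blocked=[1, 2, 3]
Op 9: conn=13 S1=30 S2=22 S3=32 blocked=[]
Op 10: conn=7 S1=30 S2=22 S3=26 blocked=[]
Op 11: conn=7 S1=30 S2=22 S3=34 blocked=[]
Op 12: conn=-4 S1=30 S2=11 S3=34 blocked=[1, 2, 3]
Op 13: conn=20 S1=30 S2=11 S3=34 blocked=[]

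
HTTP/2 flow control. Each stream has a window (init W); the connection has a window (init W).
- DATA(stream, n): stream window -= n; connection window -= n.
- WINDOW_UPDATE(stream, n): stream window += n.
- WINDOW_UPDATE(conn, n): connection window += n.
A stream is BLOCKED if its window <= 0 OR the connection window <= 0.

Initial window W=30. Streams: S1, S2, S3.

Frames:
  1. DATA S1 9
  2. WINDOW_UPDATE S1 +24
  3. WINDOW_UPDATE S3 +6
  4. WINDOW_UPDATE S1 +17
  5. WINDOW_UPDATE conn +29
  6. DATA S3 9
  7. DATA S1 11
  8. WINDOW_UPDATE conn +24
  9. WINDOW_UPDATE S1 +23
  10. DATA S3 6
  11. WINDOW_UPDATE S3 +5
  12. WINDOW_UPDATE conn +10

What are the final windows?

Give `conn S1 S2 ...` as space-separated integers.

Op 1: conn=21 S1=21 S2=30 S3=30 blocked=[]
Op 2: conn=21 S1=45 S2=30 S3=30 blocked=[]
Op 3: conn=21 S1=45 S2=30 S3=36 blocked=[]
Op 4: conn=21 S1=62 S2=30 S3=36 blocked=[]
Op 5: conn=50 S1=62 S2=30 S3=36 blocked=[]
Op 6: conn=41 S1=62 S2=30 S3=27 blocked=[]
Op 7: conn=30 S1=51 S2=30 S3=27 blocked=[]
Op 8: conn=54 S1=51 S2=30 S3=27 blocked=[]
Op 9: conn=54 S1=74 S2=30 S3=27 blocked=[]
Op 10: conn=48 S1=74 S2=30 S3=21 blocked=[]
Op 11: conn=48 S1=74 S2=30 S3=26 blocked=[]
Op 12: conn=58 S1=74 S2=30 S3=26 blocked=[]

Answer: 58 74 30 26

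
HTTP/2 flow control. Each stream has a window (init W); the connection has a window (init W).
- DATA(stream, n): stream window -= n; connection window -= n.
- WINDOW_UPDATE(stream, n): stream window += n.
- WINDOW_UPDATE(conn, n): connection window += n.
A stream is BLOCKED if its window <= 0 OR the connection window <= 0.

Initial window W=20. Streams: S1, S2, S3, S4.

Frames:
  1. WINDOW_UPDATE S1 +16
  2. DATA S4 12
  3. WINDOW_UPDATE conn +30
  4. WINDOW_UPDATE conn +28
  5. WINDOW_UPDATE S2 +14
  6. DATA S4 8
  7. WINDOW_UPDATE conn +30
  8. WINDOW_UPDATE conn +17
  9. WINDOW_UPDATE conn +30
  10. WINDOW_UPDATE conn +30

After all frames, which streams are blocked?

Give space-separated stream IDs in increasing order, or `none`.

Answer: S4

Derivation:
Op 1: conn=20 S1=36 S2=20 S3=20 S4=20 blocked=[]
Op 2: conn=8 S1=36 S2=20 S3=20 S4=8 blocked=[]
Op 3: conn=38 S1=36 S2=20 S3=20 S4=8 blocked=[]
Op 4: conn=66 S1=36 S2=20 S3=20 S4=8 blocked=[]
Op 5: conn=66 S1=36 S2=34 S3=20 S4=8 blocked=[]
Op 6: conn=58 S1=36 S2=34 S3=20 S4=0 blocked=[4]
Op 7: conn=88 S1=36 S2=34 S3=20 S4=0 blocked=[4]
Op 8: conn=105 S1=36 S2=34 S3=20 S4=0 blocked=[4]
Op 9: conn=135 S1=36 S2=34 S3=20 S4=0 blocked=[4]
Op 10: conn=165 S1=36 S2=34 S3=20 S4=0 blocked=[4]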